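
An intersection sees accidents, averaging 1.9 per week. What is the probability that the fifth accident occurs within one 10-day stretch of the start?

0.1392

Over the interval, μ = 1.9 × 10/7 ≈ 2.71429 (a 10-day stretch = 10/7 weeks).
The fifth arrival falls in the interval iff at least 5 events occur there: P(S_5 ≤ t) = P(N ≥ 5) = 1 − P(N ≤ 4) ≈ 0.1392.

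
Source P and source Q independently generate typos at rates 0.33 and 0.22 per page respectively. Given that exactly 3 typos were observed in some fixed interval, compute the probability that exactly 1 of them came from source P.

Given the total, each event is independently from source P with probability p = λ_P/(λ_P+λ_Q) = 0.33/0.55 = 0.6000.
So K ~ Binomial(3, 0.33/0.55): P(K = 1) = C(3,1) · (0.33/0.55)^1 · (0.22/0.55)^2 ≈ 0.2880.

0.2880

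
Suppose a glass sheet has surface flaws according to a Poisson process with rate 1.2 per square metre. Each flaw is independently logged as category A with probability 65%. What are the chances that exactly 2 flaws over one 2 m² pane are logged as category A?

0.2557

Thinning: the flaws that are logged as category A themselves form a Poisson process with rate 0.65 × 1.2 = 0.78 per square metre.
Over the interval, μ = 0.78 × 2 = 1.56 (a 2 m² pane = 2 square metres).
P(N = 2) = e^(−1.56) · 1.56^2/2! ≈ 0.2557.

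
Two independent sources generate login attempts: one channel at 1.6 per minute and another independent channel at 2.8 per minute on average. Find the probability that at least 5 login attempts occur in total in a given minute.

Independent Poisson processes superpose: combined rate λ = 1.6 + 2.8 = 4.4 per minute.
So μ = 4.4.
P(N ≥ 5) = 1 − P(N ≤ 4) ≈ 0.4488.

0.4488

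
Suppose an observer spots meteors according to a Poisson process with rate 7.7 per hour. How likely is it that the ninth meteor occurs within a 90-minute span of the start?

Over the interval, μ = 7.7 × 1.5 = 11.55 (a 90-minute span = 1.5 hours).
The ninth arrival falls in the interval iff at least 9 events occur there: P(S_9 ≤ t) = P(N ≥ 9) = 1 − P(N ≤ 8) ≈ 0.8132.

0.8132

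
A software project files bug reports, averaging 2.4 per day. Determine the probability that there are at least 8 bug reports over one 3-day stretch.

Over the interval, μ = 2.4 × 3 = 7.2 (a 3-day stretch = 3 days).
P(N ≥ 8) = 1 − P(N ≤ 7) = 1 − Σ_{j=0}^{7} e^(−μ) μ^j/j! ≈ 0.4311.

0.4311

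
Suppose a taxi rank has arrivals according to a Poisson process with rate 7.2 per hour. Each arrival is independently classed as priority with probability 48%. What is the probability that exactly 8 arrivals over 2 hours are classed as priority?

0.1287

Thinning: the arrivals that are classed as priority themselves form a Poisson process with rate 0.48 × 7.2 = 3.456 per hour.
Over the interval, μ = 3.456 × 2 = 6.912 (2 hours).
P(N = 8) = e^(−6.912) · 6.912^8/8! ≈ 0.1287.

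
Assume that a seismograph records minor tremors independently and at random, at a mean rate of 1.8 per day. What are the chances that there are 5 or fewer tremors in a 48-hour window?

Over the interval, μ = 1.8 × 2 = 3.6 (a 48-hour window = 2 days).
P(N ≤ 5) = Σ_{j=0}^{5} e^(−μ) μ^j/j! ≈ 0.8441.

0.8441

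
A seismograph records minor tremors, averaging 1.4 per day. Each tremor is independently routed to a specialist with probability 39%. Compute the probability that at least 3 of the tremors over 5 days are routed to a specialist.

0.5137

Thinning: the tremors that are routed to a specialist themselves form a Poisson process with rate 0.39 × 1.4 = 0.546 per day.
Over the interval, μ = 0.546 × 5 = 2.73 (5 days).
P(N ≥ 3) = 1 − P(N ≤ 2) ≈ 0.5137.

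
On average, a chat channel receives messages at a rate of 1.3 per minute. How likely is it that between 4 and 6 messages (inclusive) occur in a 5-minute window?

0.4147

Over the interval, μ = 1.3 × 5 = 6.5 (a 5-minute window = 5 minutes).
P(4 ≤ N ≤ 6) = Σ_{j=4}^{6} e^(−6.5) · 6.5^j/j! ≈ 0.4147.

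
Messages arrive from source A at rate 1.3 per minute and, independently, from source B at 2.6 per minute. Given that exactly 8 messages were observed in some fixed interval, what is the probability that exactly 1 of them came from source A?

0.1561

Given the total, each event is independently from source A with probability p = λ_A/(λ_A+λ_B) = 1.3/3.9 ≈ 0.3333.
So K ~ Binomial(8, 1.3/3.9): P(K = 1) = C(8,1) · (1.3/3.9)^1 · (2.6/3.9)^7 ≈ 0.1561.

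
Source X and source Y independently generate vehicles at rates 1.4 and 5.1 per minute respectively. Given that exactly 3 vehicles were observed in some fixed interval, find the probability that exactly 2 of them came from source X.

Given the total, each event is independently from source X with probability p = λ_X/(λ_X+λ_Y) = 1.4/6.5 ≈ 0.2154.
So K ~ Binomial(3, 1.4/6.5): P(K = 2) = C(3,2) · (1.4/6.5)^2 · (5.1/6.5)^1 ≈ 0.1092.

0.1092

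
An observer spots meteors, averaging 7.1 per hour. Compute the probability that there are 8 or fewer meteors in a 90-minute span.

0.2645

Over the interval, μ = 7.1 × 1.5 = 10.65 (a 90-minute span = 1.5 hours).
P(N ≤ 8) = Σ_{j=0}^{8} e^(−μ) μ^j/j! ≈ 0.2645.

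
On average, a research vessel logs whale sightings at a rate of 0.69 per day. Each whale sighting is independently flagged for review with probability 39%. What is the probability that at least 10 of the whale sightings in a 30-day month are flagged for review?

Thinning: the whale sightings that are flagged for review themselves form a Poisson process with rate 0.39 × 0.69 = 0.2691 per day.
Over the interval, μ = 0.2691 × 30 = 8.073 (a 30-day month = 30 days).
P(N ≥ 10) = 1 − P(N ≤ 9) ≈ 0.2925.

0.2925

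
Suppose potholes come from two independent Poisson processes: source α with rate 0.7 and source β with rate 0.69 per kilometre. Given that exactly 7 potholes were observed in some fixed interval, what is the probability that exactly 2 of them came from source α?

0.1605

Given the total, each event is independently from source α with probability p = λ_α/(λ_α+λ_β) = 0.7/1.39 ≈ 0.5036.
So K ~ Binomial(7, 0.7/1.39): P(K = 2) = C(7,2) · (0.7/1.39)^2 · (0.69/1.39)^5 ≈ 0.1605.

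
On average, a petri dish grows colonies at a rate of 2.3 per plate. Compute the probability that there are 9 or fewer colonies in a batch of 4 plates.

0.5611

Over the interval, μ = 2.3 × 4 = 9.2 (a batch of 4 plates = 4 plates).
P(N ≤ 9) = Σ_{j=0}^{9} e^(−μ) μ^j/j! ≈ 0.5611.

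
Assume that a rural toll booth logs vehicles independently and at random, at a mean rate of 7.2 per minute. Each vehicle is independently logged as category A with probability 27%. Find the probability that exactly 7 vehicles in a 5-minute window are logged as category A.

0.0977

Thinning: the vehicles that are logged as category A themselves form a Poisson process with rate 0.27 × 7.2 = 1.944 per minute.
Over the interval, μ = 1.944 × 5 = 9.72 (a 5-minute window = 5 minutes).
P(N = 7) = e^(−9.72) · 9.72^7/7! ≈ 0.0977.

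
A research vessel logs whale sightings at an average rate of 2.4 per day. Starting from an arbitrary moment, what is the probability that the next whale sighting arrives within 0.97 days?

Inter-arrival times are exponential with rate λ = 2.4 per day.
P(T ≤ 0.97) = 1 − e^(−λt) = 1 − e^(−2.4 × 0.97) = 1 − e^(−2.328) ≈ 0.9025.

0.9025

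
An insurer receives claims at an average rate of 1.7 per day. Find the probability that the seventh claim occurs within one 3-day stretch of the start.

0.2526

Over the interval, μ = 1.7 × 3 = 5.1 (a 3-day stretch = 3 days).
The seventh arrival falls in the interval iff at least 7 events occur there: P(S_7 ≤ t) = P(N ≥ 7) = 1 − P(N ≤ 6) ≈ 0.2526.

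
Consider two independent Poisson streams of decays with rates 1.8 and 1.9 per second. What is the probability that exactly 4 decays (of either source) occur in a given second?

Independent Poisson processes superpose: combined rate λ = 1.8 + 1.9 = 3.7 per second.
So μ = 3.7.
P(N = 4) = e^(−3.7) · 3.7^4/4! ≈ 0.1931.

0.1931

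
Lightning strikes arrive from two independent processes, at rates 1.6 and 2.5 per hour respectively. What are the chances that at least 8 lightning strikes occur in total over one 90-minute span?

Independent Poisson processes superpose: combined rate λ = 1.6 + 2.5 = 4.1 per hour.
Over the interval, μ = 4.1 × 1.5 = 6.15 (a 90-minute span = 1.5 hours).
P(N ≥ 8) = 1 − P(N ≤ 7) ≈ 0.2769.

0.2769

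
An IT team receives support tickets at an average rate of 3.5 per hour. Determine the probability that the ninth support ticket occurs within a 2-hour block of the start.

0.2709

Over the interval, μ = 3.5 × 2 = 7 (a 2-hour block = 2 hours).
The ninth arrival falls in the interval iff at least 9 events occur there: P(S_9 ≤ t) = P(N ≥ 9) = 1 − P(N ≤ 8) ≈ 0.2709.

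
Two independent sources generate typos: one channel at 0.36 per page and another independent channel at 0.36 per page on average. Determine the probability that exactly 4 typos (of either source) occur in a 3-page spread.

Independent Poisson processes superpose: combined rate λ = 0.36 + 0.36 = 0.72 per page.
Over the interval, μ = 0.72 × 3 = 2.16 (a 3-page spread = 3 pages).
P(N = 4) = e^(−2.16) · 2.16^4/4! ≈ 0.1046.

0.1046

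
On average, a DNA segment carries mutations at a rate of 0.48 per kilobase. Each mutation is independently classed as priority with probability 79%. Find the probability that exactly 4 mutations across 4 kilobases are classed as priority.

Thinning: the mutations that are classed as priority themselves form a Poisson process with rate 0.79 × 0.48 = 0.3792 per kilobase.
Over the interval, μ = 0.3792 × 4 = 1.5168 (4 kilobases).
P(N = 4) = e^(−1.5168) · 1.5168^4/4! ≈ 0.0484.

0.0484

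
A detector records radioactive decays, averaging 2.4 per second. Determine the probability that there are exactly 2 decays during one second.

With mean μ = 2.4 per second,
P(N = 2) = e^(−μ) μ^2/2! = e^(−2.4) · 2.4^2/2 ≈ 0.2613.

0.2613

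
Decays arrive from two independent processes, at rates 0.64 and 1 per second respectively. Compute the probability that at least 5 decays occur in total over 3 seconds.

Independent Poisson processes superpose: combined rate λ = 0.64 + 1 = 1.64 per second.
Over the interval, μ = 1.64 × 3 = 4.92 (3 seconds).
P(N ≥ 5) = 1 − P(N ≤ 4) ≈ 0.5454.

0.5454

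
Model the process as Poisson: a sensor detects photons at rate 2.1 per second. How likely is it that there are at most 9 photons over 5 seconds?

Over the interval, μ = 2.1 × 5 = 10.5 (5 seconds).
P(N ≤ 9) = Σ_{j=0}^{9} e^(−μ) μ^j/j! ≈ 0.3971.

0.3971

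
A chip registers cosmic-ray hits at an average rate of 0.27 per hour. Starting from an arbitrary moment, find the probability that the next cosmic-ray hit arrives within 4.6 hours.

0.7112

Inter-arrival times are exponential with rate λ = 0.27 per hour.
P(T ≤ 4.6) = 1 − e^(−λt) = 1 − e^(−0.27 × 4.6) = 1 − e^(−1.242) ≈ 0.7112.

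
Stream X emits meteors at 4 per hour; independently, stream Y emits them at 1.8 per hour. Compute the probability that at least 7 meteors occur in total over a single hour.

Independent Poisson processes superpose: combined rate λ = 4 + 1.8 = 5.8 per hour.
So μ = 5.8.
P(N ≥ 7) = 1 − P(N ≤ 6) ≈ 0.3616.

0.3616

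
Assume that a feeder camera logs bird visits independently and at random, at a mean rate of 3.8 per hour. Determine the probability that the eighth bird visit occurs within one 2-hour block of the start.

Over the interval, μ = 3.8 × 2 = 7.6 (a 2-hour block = 2 hours).
The eighth arrival falls in the interval iff at least 8 events occur there: P(S_8 ≤ t) = P(N ≥ 8) = 1 − P(N ≤ 7) ≈ 0.4900.

0.4900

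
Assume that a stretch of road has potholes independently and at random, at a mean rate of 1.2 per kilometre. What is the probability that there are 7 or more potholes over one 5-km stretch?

Over the interval, μ = 1.2 × 5 = 6 (a 5-km stretch = 5 kilometres).
P(N ≥ 7) = 1 − P(N ≤ 6) = 1 − Σ_{j=0}^{6} e^(−μ) μ^j/j! ≈ 0.3937.

0.3937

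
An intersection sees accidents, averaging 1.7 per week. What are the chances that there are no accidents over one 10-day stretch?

Over the interval, μ = 1.7 × 10/7 ≈ 2.42857 (a 10-day stretch = 10/7 weeks).
P(N = 0) = e^(−μ) μ^0/0! = e^(−2.42857) · 2.42857^0/1 ≈ 0.0882.

0.0882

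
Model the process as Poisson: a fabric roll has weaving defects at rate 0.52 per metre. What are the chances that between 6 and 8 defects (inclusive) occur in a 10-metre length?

0.3372

Over the interval, μ = 0.52 × 10 = 5.2 (a 10-metre length = 10 metres).
P(6 ≤ N ≤ 8) = Σ_{j=6}^{8} e^(−5.2) · 5.2^j/j! ≈ 0.3372.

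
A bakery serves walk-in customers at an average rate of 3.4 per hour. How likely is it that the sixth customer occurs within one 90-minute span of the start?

Over the interval, μ = 3.4 × 1.5 = 5.1 (a 90-minute span = 1.5 hours).
The sixth arrival falls in the interval iff at least 6 events occur there: P(S_6 ≤ t) = P(N ≥ 6) = 1 − P(N ≤ 5) ≈ 0.4016.

0.4016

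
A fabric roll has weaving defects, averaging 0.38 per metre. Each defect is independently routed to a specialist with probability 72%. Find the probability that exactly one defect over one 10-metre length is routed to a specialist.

Thinning: the defects that are routed to a specialist themselves form a Poisson process with rate 0.72 × 0.38 = 0.2736 per metre.
Over the interval, μ = 0.2736 × 10 = 2.736 (a 10-metre length = 10 metres).
P(N = 1) = e^(−2.736) · 2.736^1/1! ≈ 0.1774.

0.1774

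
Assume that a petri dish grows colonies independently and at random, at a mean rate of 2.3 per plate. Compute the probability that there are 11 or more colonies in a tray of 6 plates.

0.8107

Over the interval, μ = 2.3 × 6 = 13.8 (a tray of 6 plates = 6 plates).
P(N ≥ 11) = 1 − P(N ≤ 10) = 1 − Σ_{j=0}^{10} e^(−μ) μ^j/j! ≈ 0.8107.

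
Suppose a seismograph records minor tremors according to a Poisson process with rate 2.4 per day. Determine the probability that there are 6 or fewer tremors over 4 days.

Over the interval, μ = 2.4 × 4 = 9.6 (4 days).
P(N ≤ 6) = Σ_{j=0}^{6} e^(−μ) μ^j/j! ≈ 0.1574.

0.1574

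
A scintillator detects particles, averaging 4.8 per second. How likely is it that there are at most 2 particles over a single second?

0.1425

With mean μ = 4.8 per second,
P(N ≤ 2) = Σ_{j=0}^{2} e^(−μ) μ^j/j! ≈ 0.1425.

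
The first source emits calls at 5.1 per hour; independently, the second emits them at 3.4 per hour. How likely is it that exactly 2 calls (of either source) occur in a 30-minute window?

0.1288

Independent Poisson processes superpose: combined rate λ = 5.1 + 3.4 = 8.5 per hour.
Over the interval, μ = 8.5 × 0.5 = 4.25 (a 30-minute window = 0.5 hours).
P(N = 2) = e^(−4.25) · 4.25^2/2! ≈ 0.1288.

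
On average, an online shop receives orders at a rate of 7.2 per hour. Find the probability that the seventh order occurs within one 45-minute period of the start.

Over the interval, μ = 7.2 × 0.75 = 5.4 (a 45-minute period = 0.75 hours).
The seventh arrival falls in the interval iff at least 7 events occur there: P(S_7 ≤ t) = P(N ≥ 7) = 1 − P(N ≤ 6) ≈ 0.2983.

0.2983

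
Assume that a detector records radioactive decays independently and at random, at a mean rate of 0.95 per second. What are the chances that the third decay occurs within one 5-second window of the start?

Over the interval, μ = 0.95 × 5 = 4.75 (a 5-second window = 5 seconds).
The third arrival falls in the interval iff at least 3 events occur there: P(S_3 ≤ t) = P(N ≥ 3) = 1 − P(N ≤ 2) ≈ 0.8527.

0.8527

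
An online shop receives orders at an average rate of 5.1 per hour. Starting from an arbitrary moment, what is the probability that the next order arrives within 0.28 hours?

Inter-arrival times are exponential with rate λ = 5.1 per hour.
P(T ≤ 0.28) = 1 − e^(−λt) = 1 − e^(−5.1 × 0.28) = 1 − e^(−1.428) ≈ 0.7602.

0.7602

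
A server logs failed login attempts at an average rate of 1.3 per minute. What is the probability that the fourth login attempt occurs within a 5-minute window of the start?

0.8882

Over the interval, μ = 1.3 × 5 = 6.5 (a 5-minute window = 5 minutes).
The fourth arrival falls in the interval iff at least 4 events occur there: P(S_4 ≤ t) = P(N ≥ 4) = 1 − P(N ≤ 3) ≈ 0.8882.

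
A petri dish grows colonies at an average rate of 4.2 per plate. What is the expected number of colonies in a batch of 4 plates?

E[N] = λt = 4.2 × 4 = 16.8 (a batch of 4 plates = 4 plates).

16.8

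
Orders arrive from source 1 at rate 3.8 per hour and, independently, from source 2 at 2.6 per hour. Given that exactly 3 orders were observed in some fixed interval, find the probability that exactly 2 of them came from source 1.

0.4297

Given the total, each event is independently from source 1 with probability p = λ_1/(λ_1+λ_2) = 3.8/6.4 ≈ 0.5937.
So K ~ Binomial(3, 3.8/6.4): P(K = 2) = C(3,2) · (3.8/6.4)^2 · (2.6/6.4)^1 ≈ 0.4297.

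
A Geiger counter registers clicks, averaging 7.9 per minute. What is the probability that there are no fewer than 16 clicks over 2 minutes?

0.5133

Over the interval, μ = 7.9 × 2 = 15.8 (2 minutes).
P(N ≥ 16) = 1 − P(N ≤ 15) = 1 − Σ_{j=0}^{15} e^(−μ) μ^j/j! ≈ 0.5133.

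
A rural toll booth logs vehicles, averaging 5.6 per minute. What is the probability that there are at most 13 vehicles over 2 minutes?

Over the interval, μ = 5.6 × 2 = 11.2 (2 minutes).
P(N ≤ 13) = Σ_{j=0}^{13} e^(−μ) μ^j/j! ≈ 0.7624.

0.7624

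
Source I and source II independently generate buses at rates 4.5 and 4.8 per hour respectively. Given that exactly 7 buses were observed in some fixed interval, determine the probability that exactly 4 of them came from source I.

Given the total, each event is independently from source I with probability p = λ_I/(λ_I+λ_II) = 4.5/9.3 ≈ 0.4839.
So K ~ Binomial(7, 4.5/9.3): P(K = 4) = C(7,4) · (4.5/9.3)^4 · (4.8/9.3)^3 ≈ 0.2638.

0.2638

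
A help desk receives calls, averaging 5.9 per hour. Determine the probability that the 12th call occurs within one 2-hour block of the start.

0.5153

Over the interval, μ = 5.9 × 2 = 11.8 (a 2-hour block = 2 hours).
The 12th arrival falls in the interval iff at least 12 events occur there: P(S_12 ≤ t) = P(N ≥ 12) = 1 − P(N ≤ 11) ≈ 0.5153.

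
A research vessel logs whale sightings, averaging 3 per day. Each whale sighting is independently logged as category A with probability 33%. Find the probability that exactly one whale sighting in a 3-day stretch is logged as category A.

0.1524

Thinning: the whale sightings that are logged as category A themselves form a Poisson process with rate 0.33 × 3 = 0.99 per day.
Over the interval, μ = 0.99 × 3 = 2.97 (a 3-day stretch = 3 days).
P(N = 1) = e^(−2.97) · 2.97^1/1! ≈ 0.1524.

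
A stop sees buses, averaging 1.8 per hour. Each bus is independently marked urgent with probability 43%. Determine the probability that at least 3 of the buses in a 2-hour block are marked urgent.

0.2033

Thinning: the buses that are marked urgent themselves form a Poisson process with rate 0.43 × 1.8 = 0.774 per hour.
Over the interval, μ = 0.774 × 2 = 1.548 (a 2-hour block = 2 hours).
P(N ≥ 3) = 1 − P(N ≤ 2) ≈ 0.2033.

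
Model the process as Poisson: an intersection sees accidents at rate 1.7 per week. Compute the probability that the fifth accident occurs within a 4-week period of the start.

Over the interval, μ = 1.7 × 4 = 6.8 (a 4-week period = 4 weeks).
The fifth arrival falls in the interval iff at least 5 events occur there: P(S_5 ≤ t) = P(N ≥ 5) = 1 − P(N ≤ 4) ≈ 0.8080.

0.8080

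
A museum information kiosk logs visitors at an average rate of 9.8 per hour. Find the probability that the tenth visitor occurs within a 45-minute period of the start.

0.2067

Over the interval, μ = 9.8 × 0.75 = 7.35 (a 45-minute period = 0.75 hours).
The tenth arrival falls in the interval iff at least 10 events occur there: P(S_10 ≤ t) = P(N ≥ 10) = 1 − P(N ≤ 9) ≈ 0.2067.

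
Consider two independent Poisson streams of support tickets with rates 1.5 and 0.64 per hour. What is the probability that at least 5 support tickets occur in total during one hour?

Independent Poisson processes superpose: combined rate λ = 1.5 + 0.64 = 2.14 per hour.
So μ = 2.14.
P(N ≥ 5) = 1 − P(N ≤ 4) ≈ 0.0662.

0.0662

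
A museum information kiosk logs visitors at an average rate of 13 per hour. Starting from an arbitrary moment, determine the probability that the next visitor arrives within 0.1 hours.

Inter-arrival times are exponential with rate λ = 13 per hour.
P(T ≤ 0.1) = 1 − e^(−λt) = 1 − e^(−13 × 0.1) = 1 − e^(−1.3) ≈ 0.7275.

0.7275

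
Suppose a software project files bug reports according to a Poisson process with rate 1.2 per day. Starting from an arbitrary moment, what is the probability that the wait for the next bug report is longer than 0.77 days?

0.3969

The wait for the next event is exponential with rate λ = 1.2 per day.
P(T > 0.77) = e^(−λt) = e^(−1.2 × 0.77) = e^(−0.924) ≈ 0.3969.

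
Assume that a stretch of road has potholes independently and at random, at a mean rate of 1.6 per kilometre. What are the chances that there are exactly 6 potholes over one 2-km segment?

0.0608

Over the interval, μ = 1.6 × 2 = 3.2 (a 2-km segment = 2 kilometres).
P(N = 6) = e^(−μ) μ^6/6! = e^(−3.2) · 3.2^6/720 ≈ 0.0608.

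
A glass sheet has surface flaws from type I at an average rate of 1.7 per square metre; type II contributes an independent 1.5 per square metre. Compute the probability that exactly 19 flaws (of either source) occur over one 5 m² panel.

Independent Poisson processes superpose: combined rate λ = 1.7 + 1.5 = 3.2 per square metre.
Over the interval, μ = 3.2 × 5 = 16 (a 5 m² panel = 5 square metres).
P(N = 19) = e^(−16) · 16^19/19! ≈ 0.0699.

0.0699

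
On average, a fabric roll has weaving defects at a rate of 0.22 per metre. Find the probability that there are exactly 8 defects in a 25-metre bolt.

0.0849

Over the interval, μ = 0.22 × 25 = 5.5 (a 25-metre bolt = 25 metres).
P(N = 8) = e^(−μ) μ^8/8! = e^(−5.5) · 5.5^8/40320 ≈ 0.0849.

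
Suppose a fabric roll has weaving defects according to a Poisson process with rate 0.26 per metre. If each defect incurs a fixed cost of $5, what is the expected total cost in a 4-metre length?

E[N] = 0.26 × 4 = 1.04 (a 4-metre length = 4 metres); E[cost] = 1.04 × $5 = $5.2.

$5.2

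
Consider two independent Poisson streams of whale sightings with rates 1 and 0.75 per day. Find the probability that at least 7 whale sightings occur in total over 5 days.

0.7695

Independent Poisson processes superpose: combined rate λ = 1 + 0.75 = 1.75 per day.
Over the interval, μ = 1.75 × 5 = 8.75 (5 days).
P(N ≥ 7) = 1 − P(N ≤ 6) ≈ 0.7695.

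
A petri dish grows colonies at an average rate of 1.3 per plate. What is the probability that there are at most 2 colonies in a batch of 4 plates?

Over the interval, μ = 1.3 × 4 = 5.2 (a batch of 4 plates = 4 plates).
P(N ≤ 2) = Σ_{j=0}^{2} e^(−μ) μ^j/j! ≈ 0.1088.

0.1088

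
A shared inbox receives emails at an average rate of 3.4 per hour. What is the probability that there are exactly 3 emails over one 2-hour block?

Over the interval, μ = 3.4 × 2 = 6.8 (a 2-hour block = 2 hours).
P(N = 3) = e^(−μ) μ^3/3! = e^(−6.8) · 6.8^3/6 ≈ 0.0584.

0.0584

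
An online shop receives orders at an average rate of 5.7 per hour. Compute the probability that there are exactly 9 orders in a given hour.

0.0586

With mean μ = 5.7 per hour,
P(N = 9) = e^(−μ) μ^9/9! = e^(−5.7) · 5.7^9/362880 ≈ 0.0586.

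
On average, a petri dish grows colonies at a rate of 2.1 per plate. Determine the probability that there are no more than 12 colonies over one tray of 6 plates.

0.5077

Over the interval, μ = 2.1 × 6 = 12.6 (a tray of 6 plates = 6 plates).
P(N ≤ 12) = Σ_{j=0}^{12} e^(−μ) μ^j/j! ≈ 0.5077.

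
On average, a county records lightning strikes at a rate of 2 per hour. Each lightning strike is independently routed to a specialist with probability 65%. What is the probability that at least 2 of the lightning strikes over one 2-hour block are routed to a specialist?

Thinning: the lightning strikes that are routed to a specialist themselves form a Poisson process with rate 0.65 × 2 = 1.3 per hour.
Over the interval, μ = 1.3 × 2 = 2.6 (a 2-hour block = 2 hours).
P(N ≥ 2) = 1 − P(N ≤ 1) ≈ 0.7326.

0.7326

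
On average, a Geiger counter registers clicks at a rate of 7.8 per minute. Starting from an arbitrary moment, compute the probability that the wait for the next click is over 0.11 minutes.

0.4240

The wait for the next event is exponential with rate λ = 7.8 per minute.
P(T > 0.11) = e^(−λt) = e^(−7.8 × 0.11) = e^(−0.858) ≈ 0.4240.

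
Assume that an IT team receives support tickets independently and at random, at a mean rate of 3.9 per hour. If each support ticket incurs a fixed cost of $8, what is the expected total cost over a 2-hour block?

$62.4

E[N] = 3.9 × 2 = 7.8 (a 2-hour block = 2 hours); E[cost] = 7.8 × $8 = $62.4.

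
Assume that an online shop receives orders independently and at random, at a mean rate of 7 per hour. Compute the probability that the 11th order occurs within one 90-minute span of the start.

Over the interval, μ = 7 × 1.5 = 10.5 (a 90-minute span = 1.5 hours).
The 11th arrival falls in the interval iff at least 11 events occur there: P(S_11 ≤ t) = P(N ≥ 11) = 1 − P(N ≤ 10) ≈ 0.4793.

0.4793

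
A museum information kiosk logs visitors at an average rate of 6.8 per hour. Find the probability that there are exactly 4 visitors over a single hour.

With mean μ = 6.8 per hour,
P(N = 4) = e^(−μ) μ^4/4! = e^(−6.8) · 6.8^4/24 ≈ 0.0992.

0.0992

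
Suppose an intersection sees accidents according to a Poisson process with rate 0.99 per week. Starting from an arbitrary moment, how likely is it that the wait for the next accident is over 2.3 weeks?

The wait for the next event is exponential with rate λ = 0.99 per week.
P(T > 2.3) = e^(−λt) = e^(−0.99 × 2.3) = e^(−2.277) ≈ 0.1026.

0.1026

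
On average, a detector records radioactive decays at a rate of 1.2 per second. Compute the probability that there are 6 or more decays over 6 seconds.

0.7241

Over the interval, μ = 1.2 × 6 = 7.2 (6 seconds).
P(N ≥ 6) = 1 − P(N ≤ 5) = 1 − Σ_{j=0}^{5} e^(−μ) μ^j/j! ≈ 0.7241.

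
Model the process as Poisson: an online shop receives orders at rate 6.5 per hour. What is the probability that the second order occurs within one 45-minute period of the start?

Over the interval, μ = 6.5 × 0.75 = 4.875 (a 45-minute period = 0.75 hours).
The second arrival falls in the interval iff at least 2 events occur there: P(S_2 ≤ t) = P(N ≥ 2) = 1 − P(N ≤ 1) ≈ 0.9551.

0.9551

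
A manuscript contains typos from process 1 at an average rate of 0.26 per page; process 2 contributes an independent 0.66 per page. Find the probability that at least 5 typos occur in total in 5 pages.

0.4868

Independent Poisson processes superpose: combined rate λ = 0.26 + 0.66 = 0.92 per page.
Over the interval, μ = 0.92 × 5 = 4.6 (5 pages).
P(N ≥ 5) = 1 − P(N ≤ 4) ≈ 0.4868.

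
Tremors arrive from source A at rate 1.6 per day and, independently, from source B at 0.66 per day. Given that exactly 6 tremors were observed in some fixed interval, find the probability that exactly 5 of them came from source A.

0.3116

Given the total, each event is independently from source A with probability p = λ_A/(λ_A+λ_B) = 1.6/2.26 ≈ 0.7080.
So K ~ Binomial(6, 1.6/2.26): P(K = 5) = C(6,5) · (1.6/2.26)^5 · (0.66/2.26)^1 ≈ 0.3116.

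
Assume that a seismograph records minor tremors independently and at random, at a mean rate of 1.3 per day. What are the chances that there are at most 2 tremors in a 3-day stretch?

0.2531

Over the interval, μ = 1.3 × 3 = 3.9 (a 3-day stretch = 3 days).
P(N ≤ 2) = Σ_{j=0}^{2} e^(−μ) μ^j/j! ≈ 0.2531.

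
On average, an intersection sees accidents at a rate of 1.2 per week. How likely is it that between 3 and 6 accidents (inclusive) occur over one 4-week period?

Over the interval, μ = 1.2 × 4 = 4.8 (a 4-week period = 4 weeks).
P(3 ≤ N ≤ 6) = Σ_{j=3}^{6} e^(−4.8) · 4.8^j/j! ≈ 0.6483.

0.6483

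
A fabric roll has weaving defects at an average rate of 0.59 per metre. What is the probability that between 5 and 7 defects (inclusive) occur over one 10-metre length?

Over the interval, μ = 0.59 × 10 = 5.9 (a 10-metre length = 10 metres).
P(5 ≤ N ≤ 7) = Σ_{j=5}^{7} e^(−5.9) · 5.9^j/j! ≈ 0.4590.

0.4590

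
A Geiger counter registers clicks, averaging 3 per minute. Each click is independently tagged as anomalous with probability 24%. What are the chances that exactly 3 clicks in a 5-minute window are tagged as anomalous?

Thinning: the clicks that are tagged as anomalous themselves form a Poisson process with rate 0.24 × 3 = 0.72 per minute.
Over the interval, μ = 0.72 × 5 = 3.6 (a 5-minute window = 5 minutes).
P(N = 3) = e^(−3.6) · 3.6^3/3! ≈ 0.2125.

0.2125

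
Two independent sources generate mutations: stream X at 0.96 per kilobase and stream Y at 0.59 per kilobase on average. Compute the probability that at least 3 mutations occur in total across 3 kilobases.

0.8426

Independent Poisson processes superpose: combined rate λ = 0.96 + 0.59 = 1.55 per kilobase.
Over the interval, μ = 1.55 × 3 = 4.65 (3 kilobases).
P(N ≥ 3) = 1 − P(N ≤ 2) ≈ 0.8426.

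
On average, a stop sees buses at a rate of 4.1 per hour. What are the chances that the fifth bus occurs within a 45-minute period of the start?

Over the interval, μ = 4.1 × 0.75 = 3.075 (a 45-minute period = 0.75 hours).
The fifth arrival falls in the interval iff at least 5 events occur there: P(S_5 ≤ t) = P(N ≥ 5) = 1 − P(N ≤ 4) ≈ 0.1975.

0.1975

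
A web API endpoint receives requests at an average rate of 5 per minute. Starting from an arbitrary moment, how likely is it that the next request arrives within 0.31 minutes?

0.7878

Inter-arrival times are exponential with rate λ = 5 per minute.
P(T ≤ 0.31) = 1 − e^(−λt) = 1 − e^(−5 × 0.31) = 1 − e^(−1.55) ≈ 0.7878.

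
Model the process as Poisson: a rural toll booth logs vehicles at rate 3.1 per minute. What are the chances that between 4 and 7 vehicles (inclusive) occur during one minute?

0.3609

With mean μ = 3.1 per minute,
P(4 ≤ N ≤ 7) = Σ_{j=4}^{7} e^(−3.1) · 3.1^j/j! ≈ 0.3609.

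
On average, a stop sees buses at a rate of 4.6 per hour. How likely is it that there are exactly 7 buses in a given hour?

With mean μ = 4.6 per hour,
P(N = 7) = e^(−μ) μ^7/7! = e^(−4.6) · 4.6^7/5040 ≈ 0.0869.

0.0869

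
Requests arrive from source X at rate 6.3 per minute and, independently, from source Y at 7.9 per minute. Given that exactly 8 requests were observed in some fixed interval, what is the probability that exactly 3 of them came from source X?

Given the total, each event is independently from source X with probability p = λ_X/(λ_X+λ_Y) = 6.3/14.2 ≈ 0.4437.
So K ~ Binomial(8, 6.3/14.2): P(K = 3) = C(8,3) · (6.3/14.2)^3 · (7.9/14.2)^5 ≈ 0.2606.

0.2606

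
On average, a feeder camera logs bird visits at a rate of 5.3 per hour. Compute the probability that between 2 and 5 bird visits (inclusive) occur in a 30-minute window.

Over the interval, μ = 5.3 × 0.5 = 2.65 (a 30-minute window = 0.5 hours).
P(2 ≤ N ≤ 5) = Σ_{j=2}^{5} e^(−2.65) · 2.65^j/j! ≈ 0.6893.

0.6893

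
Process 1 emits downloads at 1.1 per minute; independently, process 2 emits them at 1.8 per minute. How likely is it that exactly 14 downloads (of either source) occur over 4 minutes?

0.0840

Independent Poisson processes superpose: combined rate λ = 1.1 + 1.8 = 2.9 per minute.
Over the interval, μ = 2.9 × 4 = 11.6 (4 minutes).
P(N = 14) = e^(−11.6) · 11.6^14/14! ≈ 0.0840.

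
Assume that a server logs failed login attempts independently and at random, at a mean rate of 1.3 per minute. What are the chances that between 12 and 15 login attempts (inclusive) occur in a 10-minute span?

0.4104

Over the interval, μ = 1.3 × 10 = 13 (a 10-minute span = 10 minutes).
P(12 ≤ N ≤ 15) = Σ_{j=12}^{15} e^(−13) · 13^j/j! ≈ 0.4104.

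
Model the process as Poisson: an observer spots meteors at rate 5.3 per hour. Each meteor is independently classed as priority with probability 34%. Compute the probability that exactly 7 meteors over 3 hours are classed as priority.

Thinning: the meteors that are classed as priority themselves form a Poisson process with rate 0.34 × 5.3 = 1.802 per hour.
Over the interval, μ = 1.802 × 3 = 5.406 (3 hours).
P(N = 7) = e^(−5.406) · 5.406^7/7! ≈ 0.1202.

0.1202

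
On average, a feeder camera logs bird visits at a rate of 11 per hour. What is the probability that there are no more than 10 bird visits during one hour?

0.4599

With mean μ = 11 per hour,
P(N ≤ 10) = Σ_{j=0}^{10} e^(−μ) μ^j/j! ≈ 0.4599.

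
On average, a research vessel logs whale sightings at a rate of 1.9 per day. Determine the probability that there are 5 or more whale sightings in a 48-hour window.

Over the interval, μ = 1.9 × 2 = 3.8 (a 48-hour window = 2 days).
P(N ≥ 5) = 1 − P(N ≤ 4) = 1 − Σ_{j=0}^{4} e^(−μ) μ^j/j! ≈ 0.3322.

0.3322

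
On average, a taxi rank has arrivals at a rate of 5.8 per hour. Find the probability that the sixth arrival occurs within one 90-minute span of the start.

0.8648

Over the interval, μ = 5.8 × 1.5 = 8.7 (a 90-minute span = 1.5 hours).
The sixth arrival falls in the interval iff at least 6 events occur there: P(S_6 ≤ t) = P(N ≥ 6) = 1 − P(N ≤ 5) ≈ 0.8648.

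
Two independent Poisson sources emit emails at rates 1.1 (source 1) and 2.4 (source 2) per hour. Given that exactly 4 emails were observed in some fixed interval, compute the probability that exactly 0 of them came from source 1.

0.2211

Given the total, each event is independently from source 1 with probability p = λ_1/(λ_1+λ_2) = 1.1/3.5 ≈ 0.3143.
So K ~ Binomial(4, 1.1/3.5): P(K = 0) = C(4,0) · (1.1/3.5)^0 · (2.4/3.5)^4 ≈ 0.2211.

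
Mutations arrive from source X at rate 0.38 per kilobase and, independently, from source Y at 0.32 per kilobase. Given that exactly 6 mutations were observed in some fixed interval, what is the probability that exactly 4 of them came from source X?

Given the total, each event is independently from source X with probability p = λ_X/(λ_X+λ_Y) = 0.38/0.7 ≈ 0.5429.
So K ~ Binomial(6, 0.38/0.7): P(K = 4) = C(6,4) · (0.38/0.7)^4 · (0.32/0.7)^2 ≈ 0.2722.

0.2722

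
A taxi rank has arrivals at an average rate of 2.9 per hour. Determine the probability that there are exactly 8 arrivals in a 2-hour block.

Over the interval, μ = 2.9 × 2 = 5.8 (a 2-hour block = 2 hours).
P(N = 8) = e^(−μ) μ^8/8! = e^(−5.8) · 5.8^8/40320 ≈ 0.0962.

0.0962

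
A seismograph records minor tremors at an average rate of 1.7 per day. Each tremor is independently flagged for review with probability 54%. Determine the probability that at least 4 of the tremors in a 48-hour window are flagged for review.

Thinning: the tremors that are flagged for review themselves form a Poisson process with rate 0.54 × 1.7 = 0.918 per day.
Over the interval, μ = 0.918 × 2 = 1.836 (a 48-hour window = 2 days).
P(N ≥ 4) = 1 − P(N ≤ 3) ≈ 0.1146.

0.1146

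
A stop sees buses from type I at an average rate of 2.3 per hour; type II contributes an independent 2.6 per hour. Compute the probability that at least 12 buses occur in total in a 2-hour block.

0.2807

Independent Poisson processes superpose: combined rate λ = 2.3 + 2.6 = 4.9 per hour.
Over the interval, μ = 4.9 × 2 = 9.8 (a 2-hour block = 2 hours).
P(N ≥ 12) = 1 − P(N ≤ 11) ≈ 0.2807.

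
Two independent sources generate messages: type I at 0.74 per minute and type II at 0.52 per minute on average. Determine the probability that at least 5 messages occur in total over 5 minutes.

0.7531

Independent Poisson processes superpose: combined rate λ = 0.74 + 0.52 = 1.26 per minute.
Over the interval, μ = 1.26 × 5 = 6.3 (5 minutes).
P(N ≥ 5) = 1 − P(N ≤ 4) ≈ 0.7531.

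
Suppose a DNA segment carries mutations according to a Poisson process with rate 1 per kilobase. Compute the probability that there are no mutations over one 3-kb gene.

0.0498

Over the interval, μ = 1 × 3 = 3 (a 3-kb gene = 3 kilobases).
P(N = 0) = e^(−μ) μ^0/0! = e^(−3) · 3^0/1 ≈ 0.0498.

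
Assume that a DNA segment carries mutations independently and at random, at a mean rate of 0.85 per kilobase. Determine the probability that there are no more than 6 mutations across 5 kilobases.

0.8617

Over the interval, μ = 0.85 × 5 = 4.25 (5 kilobases).
P(N ≤ 6) = Σ_{j=0}^{6} e^(−μ) μ^j/j! ≈ 0.8617.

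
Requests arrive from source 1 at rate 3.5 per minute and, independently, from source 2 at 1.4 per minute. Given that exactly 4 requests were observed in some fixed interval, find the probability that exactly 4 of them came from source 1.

Given the total, each event is independently from source 1 with probability p = λ_1/(λ_1+λ_2) = 3.5/4.9 ≈ 0.7143.
So K ~ Binomial(4, 3.5/4.9): P(K = 4) = C(4,4) · (3.5/4.9)^4 · (1.4/4.9)^0 ≈ 0.2603.

0.2603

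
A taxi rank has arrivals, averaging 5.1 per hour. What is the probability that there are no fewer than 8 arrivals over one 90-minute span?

0.4972

Over the interval, μ = 5.1 × 1.5 = 7.65 (a 90-minute span = 1.5 hours).
P(N ≥ 8) = 1 − P(N ≤ 7) = 1 − Σ_{j=0}^{7} e^(−μ) μ^j/j! ≈ 0.4972.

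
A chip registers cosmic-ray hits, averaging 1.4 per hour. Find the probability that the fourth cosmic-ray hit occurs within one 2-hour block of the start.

Over the interval, μ = 1.4 × 2 = 2.8 (a 2-hour block = 2 hours).
The fourth arrival falls in the interval iff at least 4 events occur there: P(S_4 ≤ t) = P(N ≥ 4) = 1 − P(N ≤ 3) ≈ 0.3081.

0.3081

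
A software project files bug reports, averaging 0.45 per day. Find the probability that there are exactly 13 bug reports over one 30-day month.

Over the interval, μ = 0.45 × 30 = 13.5 (a 30-day month = 30 days).
P(N = 13) = e^(−μ) μ^13/13! = e^(−13.5) · 13.5^13/6227020800 ≈ 0.1089.

0.1089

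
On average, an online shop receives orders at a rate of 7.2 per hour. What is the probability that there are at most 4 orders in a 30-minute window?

Over the interval, μ = 7.2 × 0.5 = 3.6 (a 30-minute window = 0.5 hours).
P(N ≤ 4) = Σ_{j=0}^{4} e^(−μ) μ^j/j! ≈ 0.7064.

0.7064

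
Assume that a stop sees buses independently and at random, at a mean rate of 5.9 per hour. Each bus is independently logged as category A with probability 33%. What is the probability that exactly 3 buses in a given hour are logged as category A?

0.1755

Thinning: the buses that are logged as category A themselves form a Poisson process with rate 0.33 × 5.9 = 1.947 per hour.
So μ = 1.947.
P(N = 3) = e^(−1.947) · 1.947^3/3! ≈ 0.1755.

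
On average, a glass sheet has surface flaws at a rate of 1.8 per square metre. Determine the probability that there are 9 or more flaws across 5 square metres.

0.5443

Over the interval, μ = 1.8 × 5 = 9 (5 square metres).
P(N ≥ 9) = 1 − P(N ≤ 8) = 1 − Σ_{j=0}^{8} e^(−μ) μ^j/j! ≈ 0.5443.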